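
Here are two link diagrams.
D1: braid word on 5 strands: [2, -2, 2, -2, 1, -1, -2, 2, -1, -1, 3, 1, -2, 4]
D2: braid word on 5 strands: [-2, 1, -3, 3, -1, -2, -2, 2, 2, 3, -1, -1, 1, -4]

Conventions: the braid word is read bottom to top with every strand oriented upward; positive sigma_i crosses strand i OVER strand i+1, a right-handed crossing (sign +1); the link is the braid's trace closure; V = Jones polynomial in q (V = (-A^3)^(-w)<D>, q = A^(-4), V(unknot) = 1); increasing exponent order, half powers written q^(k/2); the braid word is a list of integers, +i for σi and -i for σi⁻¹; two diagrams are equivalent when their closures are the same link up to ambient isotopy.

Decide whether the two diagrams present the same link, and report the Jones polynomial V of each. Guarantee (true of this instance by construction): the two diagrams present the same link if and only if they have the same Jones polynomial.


equivalent: yes
V(D1) = 1  (w 0, c 14, <D> = 1)
D2 (bracket A^-6; 14 crossings at w = -2): V = 1
why: all 2 diagrams share one V(q), hence one class


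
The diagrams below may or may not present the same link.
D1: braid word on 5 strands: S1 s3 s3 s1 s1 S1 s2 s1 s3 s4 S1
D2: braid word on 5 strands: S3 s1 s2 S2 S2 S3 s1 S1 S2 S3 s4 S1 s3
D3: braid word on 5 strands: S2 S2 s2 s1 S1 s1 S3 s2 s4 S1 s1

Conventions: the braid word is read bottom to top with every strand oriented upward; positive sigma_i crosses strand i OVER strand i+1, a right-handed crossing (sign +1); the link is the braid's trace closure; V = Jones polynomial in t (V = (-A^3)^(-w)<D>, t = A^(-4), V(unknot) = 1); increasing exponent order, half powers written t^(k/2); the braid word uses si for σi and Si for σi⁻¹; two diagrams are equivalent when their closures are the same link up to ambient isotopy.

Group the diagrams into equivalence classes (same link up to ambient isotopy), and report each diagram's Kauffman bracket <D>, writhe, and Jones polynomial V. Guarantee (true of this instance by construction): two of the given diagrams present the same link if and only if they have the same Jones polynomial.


grouping into links: {D1} | {D2} | {D3}
V(D1) = -t^(1/2) - t^(3/2) - t^(5/2) + t^(9/2)  (w +5, c 11, <D> = -A^-3 + A^5 + A^9 + A^13)
V(D2) = t^(-9/2) - t^(-5/2) - t^(-3/2) - t^(-1/2)  [13 crossings, <D> = A^-7 + A^-3 + A - A^9, w = -3]
D3 (bracket A + A^5; 11 crossings at w = +1): V = -t^(-1/2) - t^(1/2)
why: comparing 3 Jones polynomials yields 3 groups


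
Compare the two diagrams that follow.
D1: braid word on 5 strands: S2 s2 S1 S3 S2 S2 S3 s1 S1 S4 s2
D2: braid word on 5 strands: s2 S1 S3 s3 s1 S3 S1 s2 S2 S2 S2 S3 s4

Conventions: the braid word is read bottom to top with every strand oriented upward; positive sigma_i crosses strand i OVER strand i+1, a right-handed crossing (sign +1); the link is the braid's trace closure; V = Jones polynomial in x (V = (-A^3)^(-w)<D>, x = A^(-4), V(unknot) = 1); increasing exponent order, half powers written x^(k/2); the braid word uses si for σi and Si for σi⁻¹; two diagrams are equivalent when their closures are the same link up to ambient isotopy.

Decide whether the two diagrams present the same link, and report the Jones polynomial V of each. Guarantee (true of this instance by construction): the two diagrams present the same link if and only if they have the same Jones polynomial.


same link: yes
V(D1) = -x^(-9/2) - x^(-5/2) + x^(-3/2) - x^(-1/2)  [11 crossings, <D> = A^-13 - A^-9 + A^-5 + A^3, w = -5]
D2 (bracket A^-7 - A^-3 + A + A^9; 13 crossings at w = -3): V = -x^(-9/2) - x^(-5/2) + x^(-3/2) - x^(-1/2)
note: all 2 diagrams share one V(x), hence one class


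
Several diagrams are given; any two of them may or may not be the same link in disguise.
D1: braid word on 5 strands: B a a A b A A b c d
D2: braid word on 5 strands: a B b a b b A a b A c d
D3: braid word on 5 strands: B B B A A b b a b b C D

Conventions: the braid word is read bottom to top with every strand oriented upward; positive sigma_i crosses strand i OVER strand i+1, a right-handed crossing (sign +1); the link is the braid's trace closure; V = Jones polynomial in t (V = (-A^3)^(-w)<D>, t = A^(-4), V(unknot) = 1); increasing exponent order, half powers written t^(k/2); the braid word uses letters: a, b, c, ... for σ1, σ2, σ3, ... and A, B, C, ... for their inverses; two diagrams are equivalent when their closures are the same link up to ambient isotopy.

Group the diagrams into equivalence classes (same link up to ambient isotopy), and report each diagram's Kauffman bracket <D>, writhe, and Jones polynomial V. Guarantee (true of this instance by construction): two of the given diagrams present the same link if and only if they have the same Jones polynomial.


classes: {D1} | {D2} | {D3}
V(D1) = 1  [10 crossings, <D> = A^6, w = +2]
V(D2) = t + t^3 - t^4  (w +6, c 12, <D> = -A^2 + A^6 + A^14)
V(D3) = t^-2 - t^-1 + 1 - t + t^2  [12 crossings, <D> = A^-14 - A^-10 + A^-6 - A^-2 + A^2, w = -2]
note: comparing 3 Jones polynomials yields 3 groups


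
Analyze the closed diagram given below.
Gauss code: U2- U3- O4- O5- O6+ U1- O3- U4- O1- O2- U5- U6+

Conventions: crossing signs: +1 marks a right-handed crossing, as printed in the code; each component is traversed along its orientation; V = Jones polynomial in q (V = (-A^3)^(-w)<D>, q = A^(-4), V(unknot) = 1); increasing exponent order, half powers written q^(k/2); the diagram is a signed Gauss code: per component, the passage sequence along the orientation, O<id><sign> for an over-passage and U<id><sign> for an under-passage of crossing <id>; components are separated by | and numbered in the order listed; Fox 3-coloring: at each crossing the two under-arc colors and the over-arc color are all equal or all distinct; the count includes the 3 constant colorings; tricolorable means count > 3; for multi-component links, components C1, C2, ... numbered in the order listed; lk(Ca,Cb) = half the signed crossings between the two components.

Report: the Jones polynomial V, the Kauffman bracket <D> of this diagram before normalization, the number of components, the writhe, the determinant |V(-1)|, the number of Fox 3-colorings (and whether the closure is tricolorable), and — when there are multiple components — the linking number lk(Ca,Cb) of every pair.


V = -q^-4 + q^-3 + q^-1
<D> = A^-8 + 1 - A^4 (w = -4)
1 component over 6 crossings, w = -4
9 Fox colorings among 3^6, |V(-1)| = 3: tricolorable
why: the span of V is 3, forcing >= 3 crossings in any diagram


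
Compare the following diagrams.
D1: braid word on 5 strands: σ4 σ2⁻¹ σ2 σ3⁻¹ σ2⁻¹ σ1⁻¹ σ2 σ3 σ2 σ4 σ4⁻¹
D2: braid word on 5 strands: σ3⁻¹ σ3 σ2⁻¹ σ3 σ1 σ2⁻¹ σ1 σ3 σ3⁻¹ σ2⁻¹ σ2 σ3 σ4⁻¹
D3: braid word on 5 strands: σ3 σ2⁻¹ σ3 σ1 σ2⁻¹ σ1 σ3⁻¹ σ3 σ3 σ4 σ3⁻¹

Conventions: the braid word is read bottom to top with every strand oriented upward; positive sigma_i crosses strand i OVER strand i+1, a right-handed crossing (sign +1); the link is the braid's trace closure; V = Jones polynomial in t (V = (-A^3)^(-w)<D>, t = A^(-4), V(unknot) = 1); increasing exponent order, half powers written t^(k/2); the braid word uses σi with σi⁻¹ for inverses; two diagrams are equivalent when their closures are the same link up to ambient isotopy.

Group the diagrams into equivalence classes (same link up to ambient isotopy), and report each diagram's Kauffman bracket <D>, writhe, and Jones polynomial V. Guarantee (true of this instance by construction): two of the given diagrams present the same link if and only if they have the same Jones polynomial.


grouping into links: {D1} | {D2, D3}
V(D1) = -t^(-1/2) - t^(1/2)  (w +1, c 11, <D> = A + A^5)
D2 (bracket A^-15 - A^-11 + 3A^-7 - 2A^-3 + 2A - 2A^5 + A^9; 13 crossings at w = +1): V = -t^(-3/2) + 2t^(-1/2) - 2t^(1/2) + 2t^(3/2) - 3t^(5/2) + t^(7/2) - t^(9/2)
V(D3) = -t^(-3/2) + 2t^(-1/2) - 2t^(1/2) + 2t^(3/2) - 3t^(5/2) + t^(7/2) - t^(9/2)  (w +3, c 11, <D> = A^-9 - A^-5 + 3A^-1 - 2A^3 + 2A^7 - 2A^11 + A^15)
key observation: comparing 3 Jones polynomials yields 2 groups


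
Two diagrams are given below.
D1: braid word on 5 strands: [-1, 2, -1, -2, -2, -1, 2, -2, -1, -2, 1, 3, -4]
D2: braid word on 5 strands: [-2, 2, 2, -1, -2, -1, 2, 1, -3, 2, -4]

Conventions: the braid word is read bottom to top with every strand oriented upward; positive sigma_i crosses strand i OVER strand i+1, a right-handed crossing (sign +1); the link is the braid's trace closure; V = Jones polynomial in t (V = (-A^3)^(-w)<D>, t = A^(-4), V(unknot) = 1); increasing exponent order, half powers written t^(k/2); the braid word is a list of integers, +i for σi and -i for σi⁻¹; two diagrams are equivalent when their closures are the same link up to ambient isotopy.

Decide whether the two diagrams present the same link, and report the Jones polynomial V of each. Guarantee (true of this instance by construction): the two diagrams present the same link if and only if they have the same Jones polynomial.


equivalent: no
D1 (bracket A^-9 + 2A^-1 - A^3 + A^7 - A^11; 13 crossings at w = -5): V = t^(-13/2) - t^(-11/2) + t^(-9/2) - 2t^(-7/2) - t^(-3/2)
D2 (bracket A^-5 + A^-1; 11 crossings at w = -1): V = -t^(-1/2) - t^(1/2)
key observation: 2 classes among 2 diagrams; unequal V(t) rules out equality


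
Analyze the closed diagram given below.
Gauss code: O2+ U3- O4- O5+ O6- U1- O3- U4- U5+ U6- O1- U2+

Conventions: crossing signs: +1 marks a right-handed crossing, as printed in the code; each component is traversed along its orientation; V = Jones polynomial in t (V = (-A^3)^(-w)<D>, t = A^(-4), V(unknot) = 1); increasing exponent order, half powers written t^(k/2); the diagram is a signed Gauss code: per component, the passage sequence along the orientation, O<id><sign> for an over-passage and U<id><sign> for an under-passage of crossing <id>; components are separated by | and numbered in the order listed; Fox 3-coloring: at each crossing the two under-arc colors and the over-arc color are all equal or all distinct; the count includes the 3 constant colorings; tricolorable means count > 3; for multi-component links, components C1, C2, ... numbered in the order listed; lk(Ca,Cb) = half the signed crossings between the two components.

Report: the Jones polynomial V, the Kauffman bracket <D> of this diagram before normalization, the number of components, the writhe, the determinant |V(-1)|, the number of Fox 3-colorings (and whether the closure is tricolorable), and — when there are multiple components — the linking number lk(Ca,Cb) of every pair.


V(t) = -t^-4 + t^-3 + t^-1
bracket: A^-2 + A^6 - A^10, w = -2
1 component, writhe -2, over 6 crossings
det 3, colorings 9 of 3^6 — tricolorable
observation: |V(-1)| = 3: so tricolorable, since 3 divides 3


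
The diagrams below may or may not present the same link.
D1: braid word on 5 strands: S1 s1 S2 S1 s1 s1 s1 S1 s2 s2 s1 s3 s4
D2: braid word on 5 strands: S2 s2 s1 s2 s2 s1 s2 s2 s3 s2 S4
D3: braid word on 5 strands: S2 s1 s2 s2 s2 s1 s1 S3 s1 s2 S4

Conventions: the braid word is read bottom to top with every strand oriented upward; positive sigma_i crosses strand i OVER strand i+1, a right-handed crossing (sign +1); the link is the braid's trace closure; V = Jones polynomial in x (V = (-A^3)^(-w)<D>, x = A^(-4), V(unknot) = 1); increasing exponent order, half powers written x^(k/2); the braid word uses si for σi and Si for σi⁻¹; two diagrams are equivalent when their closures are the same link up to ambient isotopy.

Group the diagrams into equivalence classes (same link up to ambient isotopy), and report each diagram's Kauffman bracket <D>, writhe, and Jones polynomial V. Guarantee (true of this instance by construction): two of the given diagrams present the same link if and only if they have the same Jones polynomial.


classes: {D1} | {D2} | {D3}
V(D1) = -x^(1/2) + x^(3/2) - x^(5/2) - x^(9/2)  [13 crossings, <D> = A^-3 + A^5 - A^9 + A^13, w = +5]
D2 (bracket -A^-9 + A^-5 + A^3 + A^11; 11 crossings at w = +7): V = -x^(5/2) - x^(9/2) - x^(13/2) + x^(15/2)
V(D3) = -x^(5/2) - 2x^(9/2) + 2x^(11/2) - 2x^(13/2) + 2x^(15/2) - 2x^(17/2) + x^(19/2)  [11 crossings, <D> = -A^-23 + 2A^-19 - 2A^-15 + 2A^-11 - 2A^-7 + 2A^-3 + A^5, w = +5]
note: 3 classes among 3 diagrams; unequal V(x) rules out equality


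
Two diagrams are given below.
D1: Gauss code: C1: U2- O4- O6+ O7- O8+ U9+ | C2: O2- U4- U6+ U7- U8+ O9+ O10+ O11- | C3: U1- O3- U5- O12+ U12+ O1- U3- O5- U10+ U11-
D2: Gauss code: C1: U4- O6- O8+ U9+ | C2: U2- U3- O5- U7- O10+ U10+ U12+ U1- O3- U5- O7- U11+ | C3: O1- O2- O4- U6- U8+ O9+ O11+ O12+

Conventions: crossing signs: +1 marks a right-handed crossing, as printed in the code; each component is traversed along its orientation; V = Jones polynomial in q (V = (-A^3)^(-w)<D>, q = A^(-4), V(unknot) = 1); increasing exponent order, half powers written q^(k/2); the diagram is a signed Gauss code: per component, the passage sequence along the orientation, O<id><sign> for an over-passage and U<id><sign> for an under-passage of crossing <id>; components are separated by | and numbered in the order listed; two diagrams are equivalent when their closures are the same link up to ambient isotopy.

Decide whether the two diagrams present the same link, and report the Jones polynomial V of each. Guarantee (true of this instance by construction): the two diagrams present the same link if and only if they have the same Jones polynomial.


equivalent: yes
V(D1) = -q^-5 - q^-4 + q^-3 + 2q^-2 + 2q^-1 + 1  (w -2, c 12, <D> = A^-6 + 2A^-2 + 2A^2 + A^6 - A^10 - A^14)
D2 (bracket A^-6 + 2A^-2 + 2A^2 + A^6 - A^10 - A^14; 12 crossings at w = -2): V = -q^-5 - q^-4 + q^-3 + 2q^-2 + 2q^-1 + 1
why: all 2 diagrams share one V(q), hence one class


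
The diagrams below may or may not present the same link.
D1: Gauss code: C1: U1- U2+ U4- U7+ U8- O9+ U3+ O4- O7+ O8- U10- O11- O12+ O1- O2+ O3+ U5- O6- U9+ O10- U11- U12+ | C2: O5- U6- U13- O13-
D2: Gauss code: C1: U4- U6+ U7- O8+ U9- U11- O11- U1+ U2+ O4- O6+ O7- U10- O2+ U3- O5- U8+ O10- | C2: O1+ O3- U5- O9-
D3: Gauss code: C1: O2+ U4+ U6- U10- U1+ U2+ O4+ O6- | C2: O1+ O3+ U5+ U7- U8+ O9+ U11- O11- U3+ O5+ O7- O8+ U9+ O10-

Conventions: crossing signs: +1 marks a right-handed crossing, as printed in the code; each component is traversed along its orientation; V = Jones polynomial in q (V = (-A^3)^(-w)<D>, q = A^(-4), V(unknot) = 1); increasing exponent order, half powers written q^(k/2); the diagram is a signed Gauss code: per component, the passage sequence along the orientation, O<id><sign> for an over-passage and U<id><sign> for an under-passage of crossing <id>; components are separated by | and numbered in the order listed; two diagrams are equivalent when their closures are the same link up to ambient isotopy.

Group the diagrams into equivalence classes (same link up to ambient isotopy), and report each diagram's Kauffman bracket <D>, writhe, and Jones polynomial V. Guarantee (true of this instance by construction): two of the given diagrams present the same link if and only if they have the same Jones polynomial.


grouping into links: {D1, D2} | {D3}
V(D1) = -q^(-9/2) + q^(-7/2) - 2q^(-5/2) + 2q^(-3/2) - 2q^(-1/2) + q^(1/2) - q^(3/2)  (w -3, c 13, <D> = A^-15 - A^-11 + 2A^-7 - 2A^-3 + 2A - A^5 + A^9)
V(D2) = -q^(-9/2) + q^(-7/2) - 2q^(-5/2) + 2q^(-3/2) - 2q^(-1/2) + q^(1/2) - q^(3/2)  [11 crossings, <D> = A^-15 - A^-11 + 2A^-7 - 2A^-3 + 2A - A^5 + A^9, w = -3]
D3 (bracket -A^-9 + A^-1 + A^3 + A^7; 11 crossings at w = +3): V = -q^(1/2) - q^(3/2) - q^(5/2) + q^(9/2)
why: 2 values of V(q) split the 3 diagrams


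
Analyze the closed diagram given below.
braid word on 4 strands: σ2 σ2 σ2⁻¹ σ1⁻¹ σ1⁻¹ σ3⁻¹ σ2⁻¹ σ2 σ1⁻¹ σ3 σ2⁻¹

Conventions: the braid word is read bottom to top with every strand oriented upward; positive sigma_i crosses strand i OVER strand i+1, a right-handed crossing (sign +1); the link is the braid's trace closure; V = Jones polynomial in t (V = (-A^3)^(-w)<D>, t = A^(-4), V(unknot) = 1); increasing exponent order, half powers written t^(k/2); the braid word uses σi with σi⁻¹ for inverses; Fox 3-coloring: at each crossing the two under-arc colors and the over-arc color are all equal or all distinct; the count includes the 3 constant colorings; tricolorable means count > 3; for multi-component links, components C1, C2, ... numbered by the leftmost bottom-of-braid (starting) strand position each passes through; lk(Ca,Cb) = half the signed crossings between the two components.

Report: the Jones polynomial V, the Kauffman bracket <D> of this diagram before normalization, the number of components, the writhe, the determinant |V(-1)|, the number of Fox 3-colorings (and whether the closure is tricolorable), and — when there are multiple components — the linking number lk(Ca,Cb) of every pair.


V(t) = -t^-5 - t^-4 + t^-3 + 2t^-2 + 2t^-1 + 1
bracket: -A^-9 - 2A^-5 - 2A^-1 - A^3 + A^7 + A^11, w = -3
3 components, writhe -3, over 11 crossings
lk(C1,C2) = 0
linking number lk(C1,C3) = 0
lk(C2,C3): 0
det 0, colorings 81 of 3^12 — tricolorable
observation: the span of V is 5, within the link bound 11 + 3 - 1


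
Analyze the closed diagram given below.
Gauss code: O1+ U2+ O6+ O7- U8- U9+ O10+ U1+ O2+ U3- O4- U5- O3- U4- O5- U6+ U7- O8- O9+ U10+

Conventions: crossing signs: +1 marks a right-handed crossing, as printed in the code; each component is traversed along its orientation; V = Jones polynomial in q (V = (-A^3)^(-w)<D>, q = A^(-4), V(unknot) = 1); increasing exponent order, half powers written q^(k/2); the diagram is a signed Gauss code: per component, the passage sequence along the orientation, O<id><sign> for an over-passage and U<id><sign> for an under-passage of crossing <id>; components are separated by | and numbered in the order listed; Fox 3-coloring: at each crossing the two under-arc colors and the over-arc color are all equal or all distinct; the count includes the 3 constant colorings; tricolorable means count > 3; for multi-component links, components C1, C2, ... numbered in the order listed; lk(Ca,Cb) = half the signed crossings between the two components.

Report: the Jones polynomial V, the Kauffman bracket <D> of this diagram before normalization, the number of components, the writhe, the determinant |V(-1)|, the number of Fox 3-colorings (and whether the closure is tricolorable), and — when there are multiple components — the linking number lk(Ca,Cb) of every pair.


V = -q^-3 + q^-2 - q^-1 + 3 - q + q^2 - q^3
<D> = -A^-12 + A^-8 - A^-4 + 3 - A^4 + A^8 - A^12 (w = 0)
1 component over 10 crossings, w = 0
27 Fox colorings among 3^10, |V(-1)| = 9: tricolorable
why: w = 0 (over 10 crossings) is diagram-only; (-A^3)^(0) removes it from V


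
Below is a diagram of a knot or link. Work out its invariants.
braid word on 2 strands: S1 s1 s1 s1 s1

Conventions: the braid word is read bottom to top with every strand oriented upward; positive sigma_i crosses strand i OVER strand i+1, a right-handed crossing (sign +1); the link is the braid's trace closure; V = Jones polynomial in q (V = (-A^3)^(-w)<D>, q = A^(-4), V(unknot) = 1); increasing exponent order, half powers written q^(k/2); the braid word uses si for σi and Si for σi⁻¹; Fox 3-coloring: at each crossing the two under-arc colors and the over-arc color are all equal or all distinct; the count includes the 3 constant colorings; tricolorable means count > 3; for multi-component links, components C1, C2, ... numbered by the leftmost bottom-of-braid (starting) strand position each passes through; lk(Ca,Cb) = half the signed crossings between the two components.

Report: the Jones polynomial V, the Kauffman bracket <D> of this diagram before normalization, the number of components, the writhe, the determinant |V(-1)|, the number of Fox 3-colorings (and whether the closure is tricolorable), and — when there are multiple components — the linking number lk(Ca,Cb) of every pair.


V(q) = q + q^3 - q^4
bracket: A^-7 - A^-3 - A^5, w = +3
1 component, writhe +3, over 5 crossings
det 3, colorings 9 of 3^5 — tricolorable
observation: one generator, power 3: the (2,3) torus pattern


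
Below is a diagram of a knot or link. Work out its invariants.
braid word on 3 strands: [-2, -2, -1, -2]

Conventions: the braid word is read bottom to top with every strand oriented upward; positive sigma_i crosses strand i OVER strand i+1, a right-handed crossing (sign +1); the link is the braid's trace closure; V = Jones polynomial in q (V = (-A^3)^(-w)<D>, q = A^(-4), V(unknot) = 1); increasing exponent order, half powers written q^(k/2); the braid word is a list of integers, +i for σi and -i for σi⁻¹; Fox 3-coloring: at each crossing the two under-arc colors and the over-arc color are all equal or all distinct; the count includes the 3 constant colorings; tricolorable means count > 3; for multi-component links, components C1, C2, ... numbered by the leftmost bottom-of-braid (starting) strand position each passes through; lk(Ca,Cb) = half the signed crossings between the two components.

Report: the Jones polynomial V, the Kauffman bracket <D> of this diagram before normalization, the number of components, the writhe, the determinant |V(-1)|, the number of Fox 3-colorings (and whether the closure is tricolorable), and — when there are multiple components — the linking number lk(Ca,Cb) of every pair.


V(q) = -q^-4 + q^-3 + q^-1
bracket: A^-8 + 1 - A^4, w = -4
1 component, writhe -4, over 4 crossings
det 3, colorings 9 of 3^4 — tricolorable
observation: |V(-1)| = 3: so tricolorable, since 3 divides 3


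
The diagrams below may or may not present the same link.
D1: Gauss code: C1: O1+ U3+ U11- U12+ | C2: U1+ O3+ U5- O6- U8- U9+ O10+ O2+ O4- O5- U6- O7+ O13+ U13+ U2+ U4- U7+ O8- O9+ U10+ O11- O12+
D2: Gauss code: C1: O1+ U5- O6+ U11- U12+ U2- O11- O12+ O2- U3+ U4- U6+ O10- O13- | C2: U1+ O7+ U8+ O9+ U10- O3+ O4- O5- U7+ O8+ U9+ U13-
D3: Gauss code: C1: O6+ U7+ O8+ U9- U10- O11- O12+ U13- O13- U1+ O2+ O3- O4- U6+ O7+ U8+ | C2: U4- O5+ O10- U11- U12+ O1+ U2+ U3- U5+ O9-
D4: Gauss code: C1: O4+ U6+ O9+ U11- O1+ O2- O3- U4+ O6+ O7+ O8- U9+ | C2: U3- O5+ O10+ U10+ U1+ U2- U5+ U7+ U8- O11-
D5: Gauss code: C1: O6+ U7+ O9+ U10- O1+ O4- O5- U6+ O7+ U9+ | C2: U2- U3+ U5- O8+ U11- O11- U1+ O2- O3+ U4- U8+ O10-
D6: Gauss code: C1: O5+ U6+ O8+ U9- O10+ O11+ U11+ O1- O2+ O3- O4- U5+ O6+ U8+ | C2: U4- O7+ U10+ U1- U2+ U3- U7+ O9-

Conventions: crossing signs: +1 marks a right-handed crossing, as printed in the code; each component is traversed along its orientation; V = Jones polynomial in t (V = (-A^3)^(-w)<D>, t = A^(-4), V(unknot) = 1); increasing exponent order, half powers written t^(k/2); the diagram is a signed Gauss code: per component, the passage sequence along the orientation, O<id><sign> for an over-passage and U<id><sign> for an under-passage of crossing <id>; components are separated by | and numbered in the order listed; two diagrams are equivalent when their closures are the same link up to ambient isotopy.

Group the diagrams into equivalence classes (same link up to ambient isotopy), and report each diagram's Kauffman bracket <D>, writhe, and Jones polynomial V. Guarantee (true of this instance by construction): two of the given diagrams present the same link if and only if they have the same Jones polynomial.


grouping into links: {D1} | {D2, D3, D4, D5, D6}
V(D1) = -t^(1/2) - t^(5/2)  (w +3, c 13, <D> = A^-1 + A^7)
V(D2) = -t^(-3/2) - 2t^(1/2) + t^(3/2) - t^(5/2) + t^(7/2)  [13 crossings, <D> = -A^-11 + A^-7 - A^-3 + 2A + A^9, w = +1]
V(D3) = -t^(-3/2) - 2t^(1/2) + t^(3/2) - t^(5/2) + t^(7/2)  (w +1, c 13, <D> = -A^-11 + A^-7 - A^-3 + 2A + A^9)
D4 (bracket -A^-5 + A^-1 - A^3 + 2A^7 + A^15; 11 crossings at w = +3): V = -t^(-3/2) - 2t^(1/2) + t^(3/2) - t^(5/2) + t^(7/2)
V(D5) = -t^(-3/2) - 2t^(1/2) + t^(3/2) - t^(5/2) + t^(7/2)  [11 crossings, <D> = -A^-11 + A^-7 - A^-3 + 2A + A^9, w = +1]
V(D6) = -t^(-3/2) - 2t^(1/2) + t^(3/2) - t^(5/2) + t^(7/2)  [11 crossings, <D> = -A^-5 + A^-1 - A^3 + 2A^7 + A^15, w = +3]
why: comparing 6 Jones polynomials yields 2 groups


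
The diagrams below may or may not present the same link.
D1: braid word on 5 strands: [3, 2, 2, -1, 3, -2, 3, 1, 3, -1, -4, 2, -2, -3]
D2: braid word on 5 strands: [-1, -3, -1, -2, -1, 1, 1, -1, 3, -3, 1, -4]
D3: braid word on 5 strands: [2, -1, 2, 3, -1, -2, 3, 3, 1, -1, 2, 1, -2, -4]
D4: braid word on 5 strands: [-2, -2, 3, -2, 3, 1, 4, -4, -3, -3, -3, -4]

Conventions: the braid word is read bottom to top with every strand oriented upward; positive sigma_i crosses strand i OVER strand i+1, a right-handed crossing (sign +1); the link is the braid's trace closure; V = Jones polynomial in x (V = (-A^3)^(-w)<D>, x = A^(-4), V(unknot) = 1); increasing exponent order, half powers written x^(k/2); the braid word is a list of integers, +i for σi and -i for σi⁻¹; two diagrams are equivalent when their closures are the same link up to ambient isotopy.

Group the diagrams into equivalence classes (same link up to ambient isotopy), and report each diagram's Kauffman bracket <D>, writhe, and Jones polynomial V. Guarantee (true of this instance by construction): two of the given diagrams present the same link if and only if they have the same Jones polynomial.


classes: {D1, D3} | {D2} | {D4}
V(D1) = x - x^2 + 2x^3 - x^4 + x^5 - x^6  [14 crossings, <D> = -A^-18 + A^-14 - A^-10 + 2A^-6 - A^-2 + A^2, w = +2]
V(D2) = 1  [12 crossings, <D> = A^-12, w = -4]
D3 (bracket -A^-18 + A^-14 - A^-10 + 2A^-6 - A^-2 + A^2; 14 crossings at w = +2): V = x - x^2 + 2x^3 - x^4 + x^5 - x^6
D4 (bracket A^-8 - A^-4 + 2 - A^4 + A^8 - A^12; 12 crossings at w = -4): V = -x^-6 + x^-5 - x^-4 + 2x^-3 - x^-2 + x^-1
insight: V(x) takes 3 values over 4 diagrams, fixing the grouping


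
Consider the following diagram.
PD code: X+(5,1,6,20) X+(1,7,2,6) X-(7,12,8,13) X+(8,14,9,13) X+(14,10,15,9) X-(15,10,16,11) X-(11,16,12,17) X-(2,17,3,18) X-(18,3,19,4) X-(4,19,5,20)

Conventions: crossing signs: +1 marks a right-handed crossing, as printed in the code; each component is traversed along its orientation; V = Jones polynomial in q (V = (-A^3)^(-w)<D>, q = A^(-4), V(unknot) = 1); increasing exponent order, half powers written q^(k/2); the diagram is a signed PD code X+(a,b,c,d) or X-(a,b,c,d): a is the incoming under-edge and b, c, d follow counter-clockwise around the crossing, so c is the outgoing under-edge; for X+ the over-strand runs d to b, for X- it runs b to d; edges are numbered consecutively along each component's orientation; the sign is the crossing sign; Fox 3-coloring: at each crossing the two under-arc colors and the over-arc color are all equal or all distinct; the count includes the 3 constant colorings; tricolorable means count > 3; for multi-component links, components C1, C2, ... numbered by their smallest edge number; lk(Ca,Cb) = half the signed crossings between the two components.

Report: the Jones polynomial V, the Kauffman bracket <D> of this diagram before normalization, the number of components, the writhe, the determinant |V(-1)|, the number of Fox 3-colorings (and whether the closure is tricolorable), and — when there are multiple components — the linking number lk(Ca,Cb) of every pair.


Jones polynomial: V(q) = 1
<D> = A^-6; writhe -2
components 1, writhe -2 (10 crossings)
3-colorings: 3 of 3^10, det 1 — not tricolorable
note: |V(-1)| = 1: so not tricolorable, since 3 does not divide 1


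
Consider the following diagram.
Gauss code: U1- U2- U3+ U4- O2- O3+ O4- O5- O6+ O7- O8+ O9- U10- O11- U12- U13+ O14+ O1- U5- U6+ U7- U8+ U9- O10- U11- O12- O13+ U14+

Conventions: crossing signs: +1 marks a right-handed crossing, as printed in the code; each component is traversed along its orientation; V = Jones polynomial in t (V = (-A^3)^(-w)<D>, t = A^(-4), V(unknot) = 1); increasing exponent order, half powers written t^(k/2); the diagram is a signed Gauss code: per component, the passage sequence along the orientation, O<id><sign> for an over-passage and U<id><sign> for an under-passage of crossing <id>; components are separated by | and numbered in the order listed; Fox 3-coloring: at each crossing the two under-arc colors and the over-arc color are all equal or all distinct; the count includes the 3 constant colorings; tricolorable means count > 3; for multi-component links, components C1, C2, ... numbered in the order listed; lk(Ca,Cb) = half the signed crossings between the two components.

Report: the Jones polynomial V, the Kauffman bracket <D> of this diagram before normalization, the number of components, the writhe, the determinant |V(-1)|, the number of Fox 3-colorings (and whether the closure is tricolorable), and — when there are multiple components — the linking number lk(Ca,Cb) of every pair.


Jones polynomial: V(t) = -t^-4 + t^-3 + t^-1
<D> = A^-8 + 1 - A^4; writhe -4
components 1, writhe -4 (14 crossings)
3-colorings: 9 of 3^14, det 3 — tricolorable
note: V spans 3 powers of t: at least 3 crossings in any diagram


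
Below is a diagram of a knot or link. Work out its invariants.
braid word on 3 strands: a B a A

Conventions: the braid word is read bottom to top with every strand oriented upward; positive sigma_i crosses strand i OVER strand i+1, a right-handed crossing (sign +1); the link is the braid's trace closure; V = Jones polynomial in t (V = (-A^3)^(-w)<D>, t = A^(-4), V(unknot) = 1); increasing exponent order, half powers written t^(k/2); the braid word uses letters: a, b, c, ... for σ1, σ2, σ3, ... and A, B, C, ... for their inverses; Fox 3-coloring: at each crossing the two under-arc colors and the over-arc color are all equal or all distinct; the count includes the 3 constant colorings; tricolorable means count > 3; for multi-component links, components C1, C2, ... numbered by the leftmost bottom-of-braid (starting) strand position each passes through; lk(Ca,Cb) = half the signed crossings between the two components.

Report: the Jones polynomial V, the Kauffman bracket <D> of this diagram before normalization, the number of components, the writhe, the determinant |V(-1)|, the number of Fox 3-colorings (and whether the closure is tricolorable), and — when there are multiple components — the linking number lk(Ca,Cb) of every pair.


Jones polynomial: V(t) = 1
<D> = 1; writhe 0
components 1, writhe 0 (4 crossings)
3-colorings: 3 of 3^4, det 1 — not tricolorable
note: |V(-1)| = 1: so not tricolorable, since 3 does not divide 1


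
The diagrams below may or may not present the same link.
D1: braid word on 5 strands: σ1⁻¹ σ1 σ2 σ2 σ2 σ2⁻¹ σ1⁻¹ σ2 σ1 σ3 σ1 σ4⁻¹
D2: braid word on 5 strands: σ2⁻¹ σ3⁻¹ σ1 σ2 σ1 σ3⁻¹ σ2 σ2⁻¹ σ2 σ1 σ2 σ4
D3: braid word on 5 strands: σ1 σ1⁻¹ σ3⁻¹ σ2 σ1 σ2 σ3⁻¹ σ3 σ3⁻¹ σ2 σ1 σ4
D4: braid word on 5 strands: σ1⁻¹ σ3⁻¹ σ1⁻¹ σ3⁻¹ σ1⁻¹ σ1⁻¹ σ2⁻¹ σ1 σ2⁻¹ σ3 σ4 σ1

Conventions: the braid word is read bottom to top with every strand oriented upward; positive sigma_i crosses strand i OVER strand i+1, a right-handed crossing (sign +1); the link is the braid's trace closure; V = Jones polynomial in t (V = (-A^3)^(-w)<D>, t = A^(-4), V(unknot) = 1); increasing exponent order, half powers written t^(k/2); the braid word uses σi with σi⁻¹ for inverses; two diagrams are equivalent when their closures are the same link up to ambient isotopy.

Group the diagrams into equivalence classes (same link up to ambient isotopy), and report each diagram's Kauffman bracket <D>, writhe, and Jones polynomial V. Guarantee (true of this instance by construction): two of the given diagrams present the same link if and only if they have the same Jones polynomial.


equivalence classes: {D1} | {D2, D3} | {D4}
D1 (bracket -A^-12 + A^-8 - A^-4 + 2 - A^4 + A^8; 12 crossings at w = +4): V = t - t^2 + 2t^3 - t^4 + t^5 - t^6
V(D2) = t^-1 - 1 + 2t - 2t^2 + 2t^3 - 2t^4 + t^5  [12 crossings, <D> = A^-8 - 2A^-4 + 2 - 2A^4 + 2A^8 - A^12 + A^16, w = +4]
V(D3) = t^-1 - 1 + 2t - 2t^2 + 2t^3 - 2t^4 + t^5  (w +4, c 12, <D> = A^-8 - 2A^-4 + 2 - 2A^4 + 2A^8 - A^12 + A^16)
D4 (bracket A^-8 - A^-4 + 2 - A^4 + A^8 - A^12; 12 crossings at w = -4): V = -t^-6 + t^-5 - t^-4 + 2t^-3 - t^-2 + t^-1
observation: V(t) takes 3 values over 4 diagrams, fixing the grouping


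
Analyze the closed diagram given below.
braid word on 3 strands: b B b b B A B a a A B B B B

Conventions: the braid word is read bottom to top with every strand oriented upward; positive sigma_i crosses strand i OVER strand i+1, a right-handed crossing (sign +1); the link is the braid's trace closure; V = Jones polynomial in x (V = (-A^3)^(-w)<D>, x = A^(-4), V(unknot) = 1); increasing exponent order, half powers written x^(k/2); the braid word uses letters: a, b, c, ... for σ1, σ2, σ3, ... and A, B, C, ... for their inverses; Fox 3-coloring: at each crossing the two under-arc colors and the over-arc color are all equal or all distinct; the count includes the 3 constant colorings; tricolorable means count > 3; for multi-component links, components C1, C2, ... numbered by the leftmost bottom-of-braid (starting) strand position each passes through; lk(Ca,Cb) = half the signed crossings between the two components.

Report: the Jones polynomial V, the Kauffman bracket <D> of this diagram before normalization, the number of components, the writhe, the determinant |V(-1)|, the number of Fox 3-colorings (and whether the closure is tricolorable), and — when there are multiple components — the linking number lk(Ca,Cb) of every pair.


V(x) = -x^-4 + x^-3 + x^-1
bracket: A^-8 + 1 - A^4, w = -4
1 component, writhe -4, over 14 crossings
det 3, colorings 9 of 3^14 — tricolorable
observation: the word shrinks to σ2 σ1⁻¹ σ2⁻¹ σ1 σ2⁻¹ σ2⁻¹ σ2⁻¹ σ2⁻¹ after cancelling


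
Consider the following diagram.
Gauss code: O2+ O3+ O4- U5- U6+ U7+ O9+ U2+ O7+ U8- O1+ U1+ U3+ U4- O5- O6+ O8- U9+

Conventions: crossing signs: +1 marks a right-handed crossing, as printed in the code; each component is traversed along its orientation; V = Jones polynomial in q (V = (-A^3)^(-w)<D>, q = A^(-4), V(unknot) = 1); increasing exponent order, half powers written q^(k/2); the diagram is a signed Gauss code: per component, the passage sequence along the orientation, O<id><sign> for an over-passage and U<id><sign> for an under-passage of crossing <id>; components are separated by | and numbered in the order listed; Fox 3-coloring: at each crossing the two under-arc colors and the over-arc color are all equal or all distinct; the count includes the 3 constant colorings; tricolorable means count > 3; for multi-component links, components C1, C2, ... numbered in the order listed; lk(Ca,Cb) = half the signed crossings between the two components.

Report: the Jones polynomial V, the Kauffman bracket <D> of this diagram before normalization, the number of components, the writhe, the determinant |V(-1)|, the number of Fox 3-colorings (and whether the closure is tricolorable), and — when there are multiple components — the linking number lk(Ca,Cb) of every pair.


V(q) = q + q^3 - q^4
bracket: A^-7 - A^-3 - A^5, w = +3
1 component, writhe +3, over 9 crossings
det 3, colorings 9 of 3^9 — tricolorable
observation: V spans 3 powers of q: at least 3 crossings in any diagram


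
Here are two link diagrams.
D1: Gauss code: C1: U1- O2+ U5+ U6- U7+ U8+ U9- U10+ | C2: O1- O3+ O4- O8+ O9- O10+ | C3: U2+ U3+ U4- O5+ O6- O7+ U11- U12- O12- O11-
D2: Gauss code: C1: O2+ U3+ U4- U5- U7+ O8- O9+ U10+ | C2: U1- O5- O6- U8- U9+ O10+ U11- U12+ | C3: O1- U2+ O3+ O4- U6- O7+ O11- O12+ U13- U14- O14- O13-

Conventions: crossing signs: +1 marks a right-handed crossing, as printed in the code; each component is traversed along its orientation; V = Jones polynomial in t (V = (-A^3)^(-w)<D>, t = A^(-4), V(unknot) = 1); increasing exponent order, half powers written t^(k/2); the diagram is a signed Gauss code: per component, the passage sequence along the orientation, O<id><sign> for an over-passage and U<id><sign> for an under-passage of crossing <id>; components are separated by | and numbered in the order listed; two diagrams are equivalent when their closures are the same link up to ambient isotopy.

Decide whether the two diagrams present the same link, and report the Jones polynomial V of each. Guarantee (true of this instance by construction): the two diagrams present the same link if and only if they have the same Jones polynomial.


same link: no
V(D1) = 1 + t + t^2 + t^3  [12 crossings, <D> = A^-12 + A^-8 + A^-4 + 1, w = 0]
V(D2) = t^-2 + 2 + t^2  [14 crossings, <D> = A^-14 + 2A^-6 + A^2, w = -2]
insight: V(t) takes 2 values over 2 diagrams, fixing the grouping


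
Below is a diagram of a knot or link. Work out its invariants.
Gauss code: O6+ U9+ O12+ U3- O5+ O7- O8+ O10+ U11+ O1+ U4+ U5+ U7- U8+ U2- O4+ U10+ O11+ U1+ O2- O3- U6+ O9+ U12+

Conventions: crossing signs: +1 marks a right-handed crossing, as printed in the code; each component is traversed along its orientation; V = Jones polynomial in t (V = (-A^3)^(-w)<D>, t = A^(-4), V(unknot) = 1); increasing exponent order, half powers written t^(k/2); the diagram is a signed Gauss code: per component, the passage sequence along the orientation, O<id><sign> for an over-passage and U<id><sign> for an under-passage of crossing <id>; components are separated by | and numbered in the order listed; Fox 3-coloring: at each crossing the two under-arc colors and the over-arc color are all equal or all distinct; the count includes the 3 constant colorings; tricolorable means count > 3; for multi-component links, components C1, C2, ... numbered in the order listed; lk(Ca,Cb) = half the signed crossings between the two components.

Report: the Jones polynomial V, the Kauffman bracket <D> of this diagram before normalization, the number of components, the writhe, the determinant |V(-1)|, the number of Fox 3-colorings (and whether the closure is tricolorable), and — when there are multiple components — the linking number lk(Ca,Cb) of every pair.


V(t) = t^2 + 2t^4 - 2t^5 + t^6 - 2t^7 + t^8
bracket: A^-14 - 2A^-10 + A^-6 - 2A^-2 + 2A^2 + A^10, w = +6
1 component, writhe +6, over 12 crossings
det 9, colorings 27 of 3^12 — tricolorable
observation: w = +6 shifts under R1 moves; the (-A^3)^(-6) factor cancels that in V


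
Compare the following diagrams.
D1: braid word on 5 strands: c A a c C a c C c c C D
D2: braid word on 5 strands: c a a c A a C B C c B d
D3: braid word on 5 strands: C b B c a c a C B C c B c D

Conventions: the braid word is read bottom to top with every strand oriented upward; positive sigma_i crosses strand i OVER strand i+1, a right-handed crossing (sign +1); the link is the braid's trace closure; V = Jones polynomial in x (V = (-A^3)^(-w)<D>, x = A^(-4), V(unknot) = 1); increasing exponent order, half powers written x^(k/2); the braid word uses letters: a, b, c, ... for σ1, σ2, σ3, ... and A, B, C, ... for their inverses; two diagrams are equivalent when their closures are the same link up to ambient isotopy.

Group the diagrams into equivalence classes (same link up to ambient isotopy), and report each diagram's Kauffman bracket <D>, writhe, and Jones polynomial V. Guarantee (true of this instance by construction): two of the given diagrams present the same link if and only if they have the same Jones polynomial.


equivalence classes: {D1} | {D2, D3}
D1 (bracket A^-6 + A^-2 + A^2 + A^6; 12 crossings at w = +2): V = 1 + x + x^2 + x^3
D2 (bracket A^-2 + 2A^6 + A^14; 12 crossings at w = +2): V = x^-2 + 2 + x^2
V(D3) = x^-2 + 2 + x^2  (w 0, c 14, <D> = A^-8 + 2 + A^8)
observation: comparing 3 Jones polynomials yields 2 groups


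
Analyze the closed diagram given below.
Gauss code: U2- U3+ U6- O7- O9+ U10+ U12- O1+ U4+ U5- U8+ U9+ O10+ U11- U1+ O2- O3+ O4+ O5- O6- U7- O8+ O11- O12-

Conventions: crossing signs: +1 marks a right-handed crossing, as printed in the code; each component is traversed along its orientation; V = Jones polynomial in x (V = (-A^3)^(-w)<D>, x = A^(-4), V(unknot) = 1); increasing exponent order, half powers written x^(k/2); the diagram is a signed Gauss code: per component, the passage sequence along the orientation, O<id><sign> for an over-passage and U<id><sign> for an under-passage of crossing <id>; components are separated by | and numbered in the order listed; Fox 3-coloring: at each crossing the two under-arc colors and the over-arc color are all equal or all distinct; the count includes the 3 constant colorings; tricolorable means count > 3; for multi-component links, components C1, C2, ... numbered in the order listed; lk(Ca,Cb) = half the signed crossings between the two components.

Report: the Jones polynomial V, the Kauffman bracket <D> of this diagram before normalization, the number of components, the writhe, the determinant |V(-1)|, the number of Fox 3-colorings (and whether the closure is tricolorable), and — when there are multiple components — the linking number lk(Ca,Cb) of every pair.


V = -x^-3 + x^-2 - x^-1 + 3 - x + x^2 - x^3
<D> = -A^-12 + A^-8 - A^-4 + 3 - A^4 + A^8 - A^12 (w = 0)
1 component over 12 crossings, w = 0
27 Fox colorings among 3^12, |V(-1)| = 9: tricolorable
why: |V(-1)| = 9: so tricolorable, since 3 divides 9
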